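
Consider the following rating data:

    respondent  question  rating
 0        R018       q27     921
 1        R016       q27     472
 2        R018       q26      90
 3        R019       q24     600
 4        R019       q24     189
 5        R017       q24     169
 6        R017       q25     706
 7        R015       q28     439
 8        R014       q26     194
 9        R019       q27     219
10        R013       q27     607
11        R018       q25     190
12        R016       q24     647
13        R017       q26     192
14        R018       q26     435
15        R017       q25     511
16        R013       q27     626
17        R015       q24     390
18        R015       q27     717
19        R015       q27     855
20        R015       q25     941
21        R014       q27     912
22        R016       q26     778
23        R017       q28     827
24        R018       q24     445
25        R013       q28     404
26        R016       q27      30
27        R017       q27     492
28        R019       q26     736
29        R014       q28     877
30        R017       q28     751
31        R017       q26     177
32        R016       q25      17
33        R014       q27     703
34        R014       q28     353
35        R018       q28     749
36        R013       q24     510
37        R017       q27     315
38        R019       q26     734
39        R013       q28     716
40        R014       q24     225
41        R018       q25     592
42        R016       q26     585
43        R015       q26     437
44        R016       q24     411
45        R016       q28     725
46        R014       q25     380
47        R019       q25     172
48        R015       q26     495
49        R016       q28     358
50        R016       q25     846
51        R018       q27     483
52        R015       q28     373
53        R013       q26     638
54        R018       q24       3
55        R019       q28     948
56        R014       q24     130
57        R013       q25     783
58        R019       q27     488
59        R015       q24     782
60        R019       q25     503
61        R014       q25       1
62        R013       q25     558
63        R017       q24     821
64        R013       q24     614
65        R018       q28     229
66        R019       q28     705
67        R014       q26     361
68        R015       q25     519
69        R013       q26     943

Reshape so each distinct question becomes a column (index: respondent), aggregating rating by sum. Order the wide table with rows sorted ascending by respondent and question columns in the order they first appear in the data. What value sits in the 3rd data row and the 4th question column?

With rows sorted ascending by respondent, row 3 is respondent=R015. question columns in first-appearance order: q27, q26, q24, q25, q28; column 4 is q25.
Long rows with respondent=R015, question=q25: 941 + 519 = 1460.

1460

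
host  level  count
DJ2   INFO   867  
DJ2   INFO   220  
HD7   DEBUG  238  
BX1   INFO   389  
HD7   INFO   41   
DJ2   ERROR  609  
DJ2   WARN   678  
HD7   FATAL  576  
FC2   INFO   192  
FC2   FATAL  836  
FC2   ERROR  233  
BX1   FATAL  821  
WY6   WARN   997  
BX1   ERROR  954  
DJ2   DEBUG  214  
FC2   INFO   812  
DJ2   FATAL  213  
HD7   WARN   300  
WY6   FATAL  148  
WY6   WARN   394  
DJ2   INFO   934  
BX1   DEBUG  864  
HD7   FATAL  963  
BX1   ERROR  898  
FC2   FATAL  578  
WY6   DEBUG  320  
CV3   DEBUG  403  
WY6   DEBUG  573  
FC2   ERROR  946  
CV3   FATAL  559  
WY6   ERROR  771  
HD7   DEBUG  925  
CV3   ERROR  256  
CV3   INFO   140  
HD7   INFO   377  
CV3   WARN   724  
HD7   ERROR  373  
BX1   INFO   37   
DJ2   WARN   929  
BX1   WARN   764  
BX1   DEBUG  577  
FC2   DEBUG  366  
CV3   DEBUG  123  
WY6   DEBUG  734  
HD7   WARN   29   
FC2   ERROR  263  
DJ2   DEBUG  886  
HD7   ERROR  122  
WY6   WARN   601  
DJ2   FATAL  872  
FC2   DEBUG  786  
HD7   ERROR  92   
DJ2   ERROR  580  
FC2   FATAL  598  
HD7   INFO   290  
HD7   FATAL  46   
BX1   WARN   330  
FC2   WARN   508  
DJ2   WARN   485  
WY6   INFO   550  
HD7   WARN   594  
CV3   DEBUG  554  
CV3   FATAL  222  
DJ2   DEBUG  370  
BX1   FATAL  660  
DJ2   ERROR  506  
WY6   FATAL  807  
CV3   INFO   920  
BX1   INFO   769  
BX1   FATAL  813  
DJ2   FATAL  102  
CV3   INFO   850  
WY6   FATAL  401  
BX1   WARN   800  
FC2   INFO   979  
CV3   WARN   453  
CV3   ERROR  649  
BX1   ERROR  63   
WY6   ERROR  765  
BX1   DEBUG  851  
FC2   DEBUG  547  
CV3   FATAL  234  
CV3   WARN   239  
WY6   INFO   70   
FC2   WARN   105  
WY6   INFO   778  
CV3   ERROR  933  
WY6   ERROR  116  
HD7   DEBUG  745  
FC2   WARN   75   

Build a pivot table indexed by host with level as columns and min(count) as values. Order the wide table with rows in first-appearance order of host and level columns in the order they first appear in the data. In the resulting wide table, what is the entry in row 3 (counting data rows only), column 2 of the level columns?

577

With rows in first-appearance order of host, row 3 is host=BX1. level columns in first-appearance order: INFO, DEBUG, ERROR, WARN, FATAL; column 2 is DEBUG.
Long rows with host=BX1, level=DEBUG: min(864, 577, 851) = 577.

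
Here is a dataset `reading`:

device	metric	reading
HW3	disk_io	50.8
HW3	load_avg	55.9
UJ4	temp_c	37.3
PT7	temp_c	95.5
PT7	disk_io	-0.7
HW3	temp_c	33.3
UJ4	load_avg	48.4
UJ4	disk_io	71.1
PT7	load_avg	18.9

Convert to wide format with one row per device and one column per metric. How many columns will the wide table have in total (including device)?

1 column for device plus 3 distinct metric values → 4 columns.

4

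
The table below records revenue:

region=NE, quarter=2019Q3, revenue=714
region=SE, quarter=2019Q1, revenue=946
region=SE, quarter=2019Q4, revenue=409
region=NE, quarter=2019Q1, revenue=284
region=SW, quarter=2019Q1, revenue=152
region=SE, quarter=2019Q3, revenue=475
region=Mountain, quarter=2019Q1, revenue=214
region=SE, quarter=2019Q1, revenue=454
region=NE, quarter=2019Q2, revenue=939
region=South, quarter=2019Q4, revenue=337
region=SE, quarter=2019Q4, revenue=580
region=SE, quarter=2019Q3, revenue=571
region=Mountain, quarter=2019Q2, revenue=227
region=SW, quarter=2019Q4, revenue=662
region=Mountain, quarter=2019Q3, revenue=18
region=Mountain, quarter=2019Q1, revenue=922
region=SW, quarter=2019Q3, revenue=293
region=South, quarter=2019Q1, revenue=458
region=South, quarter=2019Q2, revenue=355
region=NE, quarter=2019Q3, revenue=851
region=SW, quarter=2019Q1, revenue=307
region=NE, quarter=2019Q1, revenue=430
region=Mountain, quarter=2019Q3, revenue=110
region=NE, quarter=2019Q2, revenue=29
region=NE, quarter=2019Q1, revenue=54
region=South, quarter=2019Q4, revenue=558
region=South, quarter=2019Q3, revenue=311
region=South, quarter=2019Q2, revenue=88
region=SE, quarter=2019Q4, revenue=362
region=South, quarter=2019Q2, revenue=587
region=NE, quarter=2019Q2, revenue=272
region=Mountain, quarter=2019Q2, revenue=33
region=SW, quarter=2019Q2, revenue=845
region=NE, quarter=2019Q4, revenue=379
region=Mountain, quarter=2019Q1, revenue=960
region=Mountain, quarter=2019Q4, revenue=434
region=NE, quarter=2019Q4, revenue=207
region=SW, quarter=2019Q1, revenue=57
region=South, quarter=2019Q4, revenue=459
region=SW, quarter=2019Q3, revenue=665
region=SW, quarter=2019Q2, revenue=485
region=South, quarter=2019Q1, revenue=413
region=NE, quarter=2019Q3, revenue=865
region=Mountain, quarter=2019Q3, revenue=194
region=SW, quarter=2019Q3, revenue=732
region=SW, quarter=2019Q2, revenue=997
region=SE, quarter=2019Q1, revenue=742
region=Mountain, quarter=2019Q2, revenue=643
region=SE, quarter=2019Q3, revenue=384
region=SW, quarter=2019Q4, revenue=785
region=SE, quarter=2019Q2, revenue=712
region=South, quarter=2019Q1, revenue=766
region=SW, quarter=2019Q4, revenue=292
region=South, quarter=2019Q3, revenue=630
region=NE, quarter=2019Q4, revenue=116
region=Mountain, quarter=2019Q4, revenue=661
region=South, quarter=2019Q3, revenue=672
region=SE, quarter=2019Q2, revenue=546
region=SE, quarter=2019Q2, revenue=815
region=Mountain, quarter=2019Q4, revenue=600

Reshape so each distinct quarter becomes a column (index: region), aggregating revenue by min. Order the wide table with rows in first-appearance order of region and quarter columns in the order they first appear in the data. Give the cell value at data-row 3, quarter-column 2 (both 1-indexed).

With rows in first-appearance order of region, row 3 is region=SW. quarter columns in first-appearance order: 2019Q3, 2019Q1, 2019Q4, 2019Q2; column 2 is 2019Q1.
Long rows with region=SW, quarter=2019Q1: min(152, 307, 57) = 57.

57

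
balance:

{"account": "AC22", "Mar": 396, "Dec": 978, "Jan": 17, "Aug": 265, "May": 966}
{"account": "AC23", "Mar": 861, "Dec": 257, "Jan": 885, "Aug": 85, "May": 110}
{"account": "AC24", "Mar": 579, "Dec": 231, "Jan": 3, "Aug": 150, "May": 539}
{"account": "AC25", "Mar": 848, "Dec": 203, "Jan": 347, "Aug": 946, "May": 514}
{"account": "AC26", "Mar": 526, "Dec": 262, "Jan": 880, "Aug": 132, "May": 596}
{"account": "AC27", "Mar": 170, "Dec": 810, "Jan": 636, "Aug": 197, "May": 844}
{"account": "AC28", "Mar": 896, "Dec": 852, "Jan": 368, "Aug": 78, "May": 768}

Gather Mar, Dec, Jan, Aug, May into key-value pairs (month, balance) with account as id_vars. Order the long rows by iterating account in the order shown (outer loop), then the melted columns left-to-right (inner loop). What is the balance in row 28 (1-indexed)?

35 rows total (7 × 5). Row 28: index ⌊(28-1)/5⌋ = 5 into account → AC27; (28-1) mod 5 = 2 into the melted columns → Jan.
So row 28 is (AC27, Jan, 636); balance = 636.

636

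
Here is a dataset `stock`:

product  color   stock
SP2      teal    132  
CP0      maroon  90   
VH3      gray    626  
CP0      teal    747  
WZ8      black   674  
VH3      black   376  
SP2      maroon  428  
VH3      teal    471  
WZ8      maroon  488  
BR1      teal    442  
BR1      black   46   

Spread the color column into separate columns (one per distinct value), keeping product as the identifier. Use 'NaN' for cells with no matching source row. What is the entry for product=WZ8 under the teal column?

No long-format row has product=WZ8 and color=teal, so the cell is NaN.

NaN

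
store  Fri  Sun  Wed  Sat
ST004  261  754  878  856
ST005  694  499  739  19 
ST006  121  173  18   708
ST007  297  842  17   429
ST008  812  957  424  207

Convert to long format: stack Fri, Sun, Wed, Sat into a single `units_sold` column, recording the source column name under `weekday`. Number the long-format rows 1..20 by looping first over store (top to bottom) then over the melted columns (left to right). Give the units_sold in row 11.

18

20 rows total (5 × 4). Row 11: index ⌊(11-1)/4⌋ = 2 into store → ST006; (11-1) mod 4 = 2 into the melted columns → Wed.
So row 11 is (ST006, Wed, 18); units_sold = 18.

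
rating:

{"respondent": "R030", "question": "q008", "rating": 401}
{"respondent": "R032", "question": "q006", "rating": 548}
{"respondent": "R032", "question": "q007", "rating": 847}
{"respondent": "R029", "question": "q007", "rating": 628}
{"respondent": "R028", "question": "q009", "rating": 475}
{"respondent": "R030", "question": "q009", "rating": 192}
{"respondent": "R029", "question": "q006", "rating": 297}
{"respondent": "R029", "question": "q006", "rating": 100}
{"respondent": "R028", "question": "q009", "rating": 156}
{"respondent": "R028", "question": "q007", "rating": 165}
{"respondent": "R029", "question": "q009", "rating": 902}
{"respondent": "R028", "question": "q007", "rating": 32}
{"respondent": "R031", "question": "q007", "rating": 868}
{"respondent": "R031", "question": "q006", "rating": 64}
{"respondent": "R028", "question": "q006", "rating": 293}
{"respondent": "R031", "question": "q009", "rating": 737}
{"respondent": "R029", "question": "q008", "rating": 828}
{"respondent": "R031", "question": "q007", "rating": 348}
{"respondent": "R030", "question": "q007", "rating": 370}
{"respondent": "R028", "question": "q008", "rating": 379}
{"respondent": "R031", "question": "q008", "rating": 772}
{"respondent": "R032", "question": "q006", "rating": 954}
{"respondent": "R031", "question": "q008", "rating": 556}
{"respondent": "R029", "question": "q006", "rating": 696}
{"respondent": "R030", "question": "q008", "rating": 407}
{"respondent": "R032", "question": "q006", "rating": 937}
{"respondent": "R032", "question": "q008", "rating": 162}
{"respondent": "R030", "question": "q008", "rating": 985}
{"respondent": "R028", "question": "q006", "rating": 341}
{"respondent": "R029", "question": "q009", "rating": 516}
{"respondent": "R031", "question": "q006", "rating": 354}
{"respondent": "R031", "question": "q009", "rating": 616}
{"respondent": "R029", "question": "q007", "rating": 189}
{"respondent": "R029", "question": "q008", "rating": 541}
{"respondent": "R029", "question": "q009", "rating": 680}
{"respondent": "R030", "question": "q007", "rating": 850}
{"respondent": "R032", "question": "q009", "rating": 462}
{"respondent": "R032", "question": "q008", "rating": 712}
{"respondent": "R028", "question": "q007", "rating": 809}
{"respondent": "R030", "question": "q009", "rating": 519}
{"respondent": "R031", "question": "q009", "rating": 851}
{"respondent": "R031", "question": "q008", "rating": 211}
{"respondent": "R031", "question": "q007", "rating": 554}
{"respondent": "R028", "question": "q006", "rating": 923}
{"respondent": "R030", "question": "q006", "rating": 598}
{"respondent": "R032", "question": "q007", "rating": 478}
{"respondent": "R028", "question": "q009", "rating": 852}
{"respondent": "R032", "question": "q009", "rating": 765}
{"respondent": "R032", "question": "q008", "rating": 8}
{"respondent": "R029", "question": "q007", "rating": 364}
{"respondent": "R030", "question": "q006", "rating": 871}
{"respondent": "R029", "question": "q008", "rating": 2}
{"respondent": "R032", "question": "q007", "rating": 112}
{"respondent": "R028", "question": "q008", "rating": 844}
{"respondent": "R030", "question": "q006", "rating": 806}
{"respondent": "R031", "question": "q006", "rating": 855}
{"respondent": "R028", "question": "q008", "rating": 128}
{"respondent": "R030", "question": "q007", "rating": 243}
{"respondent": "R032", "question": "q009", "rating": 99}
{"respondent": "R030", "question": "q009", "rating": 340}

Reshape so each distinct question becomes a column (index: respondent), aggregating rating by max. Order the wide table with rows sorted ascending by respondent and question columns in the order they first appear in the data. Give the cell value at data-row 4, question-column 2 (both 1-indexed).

855

With rows sorted ascending by respondent, row 4 is respondent=R031. question columns in first-appearance order: q008, q006, q007, q009; column 2 is q006.
Long rows with respondent=R031, question=q006: max(64, 354, 855) = 855.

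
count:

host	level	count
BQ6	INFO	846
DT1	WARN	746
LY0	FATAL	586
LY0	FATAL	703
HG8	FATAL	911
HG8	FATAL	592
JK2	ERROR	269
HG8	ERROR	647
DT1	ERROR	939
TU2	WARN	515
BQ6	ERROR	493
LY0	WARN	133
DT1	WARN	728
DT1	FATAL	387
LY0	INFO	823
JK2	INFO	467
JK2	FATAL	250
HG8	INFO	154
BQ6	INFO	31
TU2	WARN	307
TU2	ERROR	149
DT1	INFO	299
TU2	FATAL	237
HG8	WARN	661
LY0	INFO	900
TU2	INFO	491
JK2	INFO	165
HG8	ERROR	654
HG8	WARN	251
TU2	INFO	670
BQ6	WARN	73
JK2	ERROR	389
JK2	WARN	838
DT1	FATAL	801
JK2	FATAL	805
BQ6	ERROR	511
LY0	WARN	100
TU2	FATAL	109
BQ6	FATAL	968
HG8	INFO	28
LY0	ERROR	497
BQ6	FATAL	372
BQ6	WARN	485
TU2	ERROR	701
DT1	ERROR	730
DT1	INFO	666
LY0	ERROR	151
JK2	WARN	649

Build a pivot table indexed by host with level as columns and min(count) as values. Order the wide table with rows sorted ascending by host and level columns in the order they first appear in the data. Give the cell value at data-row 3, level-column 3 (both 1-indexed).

592

With rows sorted ascending by host, row 3 is host=HG8. level columns in first-appearance order: INFO, WARN, FATAL, ERROR; column 3 is FATAL.
Long rows with host=HG8, level=FATAL: min(911, 592) = 592.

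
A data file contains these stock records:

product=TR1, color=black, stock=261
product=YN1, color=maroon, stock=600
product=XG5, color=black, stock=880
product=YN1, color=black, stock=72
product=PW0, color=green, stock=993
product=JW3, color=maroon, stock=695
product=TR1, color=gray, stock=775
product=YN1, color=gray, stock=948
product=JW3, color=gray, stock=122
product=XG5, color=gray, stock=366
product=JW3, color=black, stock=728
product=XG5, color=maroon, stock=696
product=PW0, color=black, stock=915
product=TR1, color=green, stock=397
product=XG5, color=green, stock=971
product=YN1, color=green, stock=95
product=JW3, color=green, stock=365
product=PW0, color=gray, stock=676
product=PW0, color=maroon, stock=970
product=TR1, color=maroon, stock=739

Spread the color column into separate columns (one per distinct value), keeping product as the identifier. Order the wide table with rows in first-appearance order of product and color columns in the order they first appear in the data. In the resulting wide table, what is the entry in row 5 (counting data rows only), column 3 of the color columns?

With rows in first-appearance order of product, row 5 is product=JW3. color columns in first-appearance order: black, maroon, green, gray; column 3 is green.
Long rows with product=JW3, color=green: stock = 365.

365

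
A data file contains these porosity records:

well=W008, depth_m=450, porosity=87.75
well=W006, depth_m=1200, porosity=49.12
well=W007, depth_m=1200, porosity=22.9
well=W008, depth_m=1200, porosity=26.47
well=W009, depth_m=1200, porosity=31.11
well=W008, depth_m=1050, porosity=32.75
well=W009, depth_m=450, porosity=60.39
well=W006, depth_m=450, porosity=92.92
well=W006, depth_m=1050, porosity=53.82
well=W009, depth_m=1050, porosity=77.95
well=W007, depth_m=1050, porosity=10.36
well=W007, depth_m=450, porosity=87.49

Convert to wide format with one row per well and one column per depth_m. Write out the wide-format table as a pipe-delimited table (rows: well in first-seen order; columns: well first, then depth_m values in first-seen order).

Columns: well plus the 3 distinct depth_m values (450, 1200, 1050).
For example, row W008 column 450 takes porosity=87.75 from the long row (W008, 450).

| well | 450 | 1200 | 1050 |
| W008 | 87.75 | 26.47 | 32.75 |
| W006 | 92.92 | 49.12 | 53.82 |
| W007 | 87.49 | 22.9 | 10.36 |
| W009 | 60.39 | 31.11 | 77.95 |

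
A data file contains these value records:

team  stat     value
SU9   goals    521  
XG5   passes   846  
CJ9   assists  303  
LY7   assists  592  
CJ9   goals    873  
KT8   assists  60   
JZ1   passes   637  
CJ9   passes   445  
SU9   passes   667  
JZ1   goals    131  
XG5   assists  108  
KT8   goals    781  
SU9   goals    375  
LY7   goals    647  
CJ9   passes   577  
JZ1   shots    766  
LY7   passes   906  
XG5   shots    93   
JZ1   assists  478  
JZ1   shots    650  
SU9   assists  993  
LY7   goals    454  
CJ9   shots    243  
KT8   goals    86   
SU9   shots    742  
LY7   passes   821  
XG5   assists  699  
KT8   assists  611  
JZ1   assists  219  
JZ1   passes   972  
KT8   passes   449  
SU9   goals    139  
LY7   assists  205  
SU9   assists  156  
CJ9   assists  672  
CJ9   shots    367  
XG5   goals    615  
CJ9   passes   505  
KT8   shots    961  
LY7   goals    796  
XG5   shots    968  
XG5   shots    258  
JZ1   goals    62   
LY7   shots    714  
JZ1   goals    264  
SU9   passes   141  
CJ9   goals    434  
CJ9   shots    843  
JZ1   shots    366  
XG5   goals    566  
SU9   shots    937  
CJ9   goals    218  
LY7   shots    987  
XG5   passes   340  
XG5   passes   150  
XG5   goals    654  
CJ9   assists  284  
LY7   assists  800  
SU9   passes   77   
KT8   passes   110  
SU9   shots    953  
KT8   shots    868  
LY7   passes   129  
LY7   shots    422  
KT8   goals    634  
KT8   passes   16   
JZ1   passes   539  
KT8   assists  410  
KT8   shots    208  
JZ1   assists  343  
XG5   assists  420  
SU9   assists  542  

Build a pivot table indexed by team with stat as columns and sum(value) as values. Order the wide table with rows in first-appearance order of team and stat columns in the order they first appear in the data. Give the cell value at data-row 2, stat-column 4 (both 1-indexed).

1319

With rows in first-appearance order of team, row 2 is team=XG5. stat columns in first-appearance order: goals, passes, assists, shots; column 4 is shots.
Long rows with team=XG5, stat=shots: 93 + 968 + 258 = 1319.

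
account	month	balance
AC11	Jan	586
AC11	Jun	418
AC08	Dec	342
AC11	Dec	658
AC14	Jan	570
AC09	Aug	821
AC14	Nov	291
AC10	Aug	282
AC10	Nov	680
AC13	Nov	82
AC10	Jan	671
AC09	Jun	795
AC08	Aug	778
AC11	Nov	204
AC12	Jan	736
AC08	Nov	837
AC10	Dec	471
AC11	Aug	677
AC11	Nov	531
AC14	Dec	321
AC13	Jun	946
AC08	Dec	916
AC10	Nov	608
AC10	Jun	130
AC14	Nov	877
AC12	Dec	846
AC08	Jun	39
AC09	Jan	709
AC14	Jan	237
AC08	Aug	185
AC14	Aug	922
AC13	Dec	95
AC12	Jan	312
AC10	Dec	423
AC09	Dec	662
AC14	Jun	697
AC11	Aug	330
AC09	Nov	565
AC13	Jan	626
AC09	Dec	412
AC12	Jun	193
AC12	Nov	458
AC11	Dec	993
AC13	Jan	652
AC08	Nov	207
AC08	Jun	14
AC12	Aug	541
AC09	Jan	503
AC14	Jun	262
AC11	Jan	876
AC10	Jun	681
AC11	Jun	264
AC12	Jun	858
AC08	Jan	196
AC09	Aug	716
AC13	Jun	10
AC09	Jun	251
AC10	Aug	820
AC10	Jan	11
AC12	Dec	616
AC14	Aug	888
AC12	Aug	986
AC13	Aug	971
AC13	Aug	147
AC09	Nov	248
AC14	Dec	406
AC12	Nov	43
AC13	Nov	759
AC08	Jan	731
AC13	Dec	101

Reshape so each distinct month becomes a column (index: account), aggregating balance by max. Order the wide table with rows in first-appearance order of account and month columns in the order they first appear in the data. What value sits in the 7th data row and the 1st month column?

736

With rows in first-appearance order of account, row 7 is account=AC12. month columns in first-appearance order: Jan, Jun, Dec, Aug, Nov; column 1 is Jan.
Long rows with account=AC12, month=Jan: max(736, 312) = 736.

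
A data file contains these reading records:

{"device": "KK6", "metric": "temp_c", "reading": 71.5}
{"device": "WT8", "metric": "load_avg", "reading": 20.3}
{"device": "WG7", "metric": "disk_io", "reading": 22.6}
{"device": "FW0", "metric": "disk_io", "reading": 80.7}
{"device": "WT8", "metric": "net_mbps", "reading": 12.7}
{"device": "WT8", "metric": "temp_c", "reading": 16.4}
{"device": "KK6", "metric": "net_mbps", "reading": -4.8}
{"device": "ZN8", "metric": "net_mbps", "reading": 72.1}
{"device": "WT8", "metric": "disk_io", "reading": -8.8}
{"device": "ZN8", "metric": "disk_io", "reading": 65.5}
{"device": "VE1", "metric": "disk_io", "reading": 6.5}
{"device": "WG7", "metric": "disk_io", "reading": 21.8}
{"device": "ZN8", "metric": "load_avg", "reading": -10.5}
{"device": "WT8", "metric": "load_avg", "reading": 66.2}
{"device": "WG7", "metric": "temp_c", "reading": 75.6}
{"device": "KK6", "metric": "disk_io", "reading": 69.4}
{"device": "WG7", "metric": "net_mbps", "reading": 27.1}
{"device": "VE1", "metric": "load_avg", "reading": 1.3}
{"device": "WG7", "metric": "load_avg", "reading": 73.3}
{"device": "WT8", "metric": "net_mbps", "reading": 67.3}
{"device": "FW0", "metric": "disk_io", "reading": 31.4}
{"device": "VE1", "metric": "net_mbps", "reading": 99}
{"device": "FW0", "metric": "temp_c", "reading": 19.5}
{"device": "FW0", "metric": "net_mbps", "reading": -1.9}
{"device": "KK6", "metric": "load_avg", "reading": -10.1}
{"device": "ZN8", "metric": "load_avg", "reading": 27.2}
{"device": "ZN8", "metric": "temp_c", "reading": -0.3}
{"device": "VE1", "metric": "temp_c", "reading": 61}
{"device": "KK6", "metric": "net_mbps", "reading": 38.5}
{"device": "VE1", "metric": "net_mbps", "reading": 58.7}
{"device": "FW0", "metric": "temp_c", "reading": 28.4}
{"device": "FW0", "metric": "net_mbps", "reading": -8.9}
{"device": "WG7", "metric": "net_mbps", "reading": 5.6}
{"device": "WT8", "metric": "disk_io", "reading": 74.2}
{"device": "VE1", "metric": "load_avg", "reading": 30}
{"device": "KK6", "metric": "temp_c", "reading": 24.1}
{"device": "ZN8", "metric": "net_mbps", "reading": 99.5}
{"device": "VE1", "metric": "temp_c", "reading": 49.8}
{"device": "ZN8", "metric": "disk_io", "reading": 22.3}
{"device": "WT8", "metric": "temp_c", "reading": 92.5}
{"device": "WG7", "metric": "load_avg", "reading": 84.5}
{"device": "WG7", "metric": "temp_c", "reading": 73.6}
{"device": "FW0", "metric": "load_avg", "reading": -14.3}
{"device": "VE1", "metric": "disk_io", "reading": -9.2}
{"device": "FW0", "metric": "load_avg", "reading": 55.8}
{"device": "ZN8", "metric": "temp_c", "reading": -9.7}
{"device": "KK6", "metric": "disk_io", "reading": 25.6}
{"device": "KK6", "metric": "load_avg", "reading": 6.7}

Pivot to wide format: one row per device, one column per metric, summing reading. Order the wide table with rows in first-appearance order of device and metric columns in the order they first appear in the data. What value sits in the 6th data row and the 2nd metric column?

31.3

With rows in first-appearance order of device, row 6 is device=VE1. metric columns in first-appearance order: temp_c, load_avg, disk_io, net_mbps; column 2 is load_avg.
Long rows with device=VE1, metric=load_avg: 1.3 + 30 = 31.3.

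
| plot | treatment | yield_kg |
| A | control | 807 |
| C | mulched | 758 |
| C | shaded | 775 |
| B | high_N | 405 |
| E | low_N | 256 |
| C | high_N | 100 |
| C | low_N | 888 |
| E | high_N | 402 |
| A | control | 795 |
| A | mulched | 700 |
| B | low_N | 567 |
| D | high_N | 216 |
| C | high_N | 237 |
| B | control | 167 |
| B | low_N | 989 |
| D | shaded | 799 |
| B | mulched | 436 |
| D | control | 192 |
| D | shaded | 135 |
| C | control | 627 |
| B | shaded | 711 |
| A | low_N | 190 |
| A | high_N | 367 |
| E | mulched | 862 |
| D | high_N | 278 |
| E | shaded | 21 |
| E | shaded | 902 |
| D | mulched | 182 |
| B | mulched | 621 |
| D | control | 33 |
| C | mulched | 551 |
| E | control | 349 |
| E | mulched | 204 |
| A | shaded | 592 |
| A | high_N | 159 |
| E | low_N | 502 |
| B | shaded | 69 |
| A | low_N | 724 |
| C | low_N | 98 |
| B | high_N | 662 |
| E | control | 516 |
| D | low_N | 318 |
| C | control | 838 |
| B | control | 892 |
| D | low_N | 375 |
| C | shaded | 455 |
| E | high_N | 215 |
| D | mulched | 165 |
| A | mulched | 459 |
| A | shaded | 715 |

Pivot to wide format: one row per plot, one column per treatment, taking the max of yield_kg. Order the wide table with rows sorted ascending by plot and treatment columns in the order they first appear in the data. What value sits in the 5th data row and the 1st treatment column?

516

With rows sorted ascending by plot, row 5 is plot=E. treatment columns in first-appearance order: control, mulched, shaded, high_N, low_N; column 1 is control.
Long rows with plot=E, treatment=control: max(349, 516) = 516.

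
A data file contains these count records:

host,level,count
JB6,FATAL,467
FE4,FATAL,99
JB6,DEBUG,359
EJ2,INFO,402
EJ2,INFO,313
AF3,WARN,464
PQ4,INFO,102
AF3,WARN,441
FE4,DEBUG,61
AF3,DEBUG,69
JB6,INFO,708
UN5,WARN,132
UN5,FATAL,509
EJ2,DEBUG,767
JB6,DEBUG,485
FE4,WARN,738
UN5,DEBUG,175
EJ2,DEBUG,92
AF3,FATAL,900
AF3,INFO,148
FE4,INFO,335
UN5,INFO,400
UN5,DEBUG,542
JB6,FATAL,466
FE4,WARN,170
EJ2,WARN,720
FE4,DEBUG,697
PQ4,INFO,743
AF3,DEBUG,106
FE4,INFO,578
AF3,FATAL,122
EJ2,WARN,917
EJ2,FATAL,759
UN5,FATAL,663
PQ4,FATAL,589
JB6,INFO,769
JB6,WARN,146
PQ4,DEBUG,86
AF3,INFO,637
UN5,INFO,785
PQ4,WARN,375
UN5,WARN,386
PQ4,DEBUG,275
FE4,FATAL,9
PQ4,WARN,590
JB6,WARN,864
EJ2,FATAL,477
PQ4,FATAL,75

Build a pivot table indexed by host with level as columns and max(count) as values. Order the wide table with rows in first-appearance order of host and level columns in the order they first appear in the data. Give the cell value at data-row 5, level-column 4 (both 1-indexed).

590

With rows in first-appearance order of host, row 5 is host=PQ4. level columns in first-appearance order: FATAL, DEBUG, INFO, WARN; column 4 is WARN.
Long rows with host=PQ4, level=WARN: max(375, 590) = 590.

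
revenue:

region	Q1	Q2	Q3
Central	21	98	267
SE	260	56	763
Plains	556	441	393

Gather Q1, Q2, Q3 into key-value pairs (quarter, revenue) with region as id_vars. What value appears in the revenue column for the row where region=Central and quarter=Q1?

Unpivoting turns each (region, wide-column) pair into one long row.
The wide cell at row Central, column Q1 holds 21, so the long row (Central, Q1) has revenue=21.

21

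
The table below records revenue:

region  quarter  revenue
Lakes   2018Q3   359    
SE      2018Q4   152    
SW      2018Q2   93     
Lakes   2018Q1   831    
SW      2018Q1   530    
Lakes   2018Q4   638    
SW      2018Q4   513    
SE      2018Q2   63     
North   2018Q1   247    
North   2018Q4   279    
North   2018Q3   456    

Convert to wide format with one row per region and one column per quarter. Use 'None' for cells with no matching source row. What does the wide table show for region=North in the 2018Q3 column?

The long row with region=North, quarter=2018Q3 has revenue=456.

456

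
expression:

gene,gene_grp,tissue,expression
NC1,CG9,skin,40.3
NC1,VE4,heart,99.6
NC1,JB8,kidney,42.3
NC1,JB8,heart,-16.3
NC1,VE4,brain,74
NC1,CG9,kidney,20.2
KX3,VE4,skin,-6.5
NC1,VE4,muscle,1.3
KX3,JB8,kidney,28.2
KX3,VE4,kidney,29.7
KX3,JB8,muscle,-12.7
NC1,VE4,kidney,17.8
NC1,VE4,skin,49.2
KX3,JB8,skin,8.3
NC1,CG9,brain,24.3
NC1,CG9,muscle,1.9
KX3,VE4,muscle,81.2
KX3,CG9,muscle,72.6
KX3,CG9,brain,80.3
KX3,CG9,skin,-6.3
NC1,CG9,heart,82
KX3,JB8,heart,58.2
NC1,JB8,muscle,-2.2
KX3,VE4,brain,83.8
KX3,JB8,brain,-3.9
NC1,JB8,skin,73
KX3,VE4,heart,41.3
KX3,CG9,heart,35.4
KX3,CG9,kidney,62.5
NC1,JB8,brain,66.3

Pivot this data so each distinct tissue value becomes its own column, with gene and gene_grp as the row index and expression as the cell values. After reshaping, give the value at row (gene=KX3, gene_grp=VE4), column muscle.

81.2

Wide layout: rows indexed by gene and gene_grp, columns are the 5 distinct tissue values (skin, heart, kidney, brain, muscle).
Cell (gene=KX3, gene_grp=VE4, tissue=muscle) draws from the long row where gene=KX3, gene_grp=VE4 and tissue=muscle, which has expression=81.2.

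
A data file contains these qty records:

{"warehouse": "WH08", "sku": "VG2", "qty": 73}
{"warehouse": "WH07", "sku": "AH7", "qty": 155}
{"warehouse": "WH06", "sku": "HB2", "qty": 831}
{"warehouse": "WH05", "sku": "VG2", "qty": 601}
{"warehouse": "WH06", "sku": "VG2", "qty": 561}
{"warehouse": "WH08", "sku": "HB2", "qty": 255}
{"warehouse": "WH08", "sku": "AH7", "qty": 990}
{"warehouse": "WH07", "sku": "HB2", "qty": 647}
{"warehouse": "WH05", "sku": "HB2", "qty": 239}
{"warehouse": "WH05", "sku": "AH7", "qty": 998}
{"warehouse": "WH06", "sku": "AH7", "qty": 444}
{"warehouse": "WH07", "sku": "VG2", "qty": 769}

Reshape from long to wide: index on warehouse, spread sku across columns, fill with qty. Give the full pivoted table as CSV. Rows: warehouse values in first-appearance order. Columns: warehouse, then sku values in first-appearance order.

Columns: warehouse plus the 3 distinct sku values (VG2, AH7, HB2).
For example, row WH08 column VG2 takes qty=73 from the long row (WH08, VG2).

warehouse,VG2,AH7,HB2
WH08,73,990,255
WH07,769,155,647
WH06,561,444,831
WH05,601,998,239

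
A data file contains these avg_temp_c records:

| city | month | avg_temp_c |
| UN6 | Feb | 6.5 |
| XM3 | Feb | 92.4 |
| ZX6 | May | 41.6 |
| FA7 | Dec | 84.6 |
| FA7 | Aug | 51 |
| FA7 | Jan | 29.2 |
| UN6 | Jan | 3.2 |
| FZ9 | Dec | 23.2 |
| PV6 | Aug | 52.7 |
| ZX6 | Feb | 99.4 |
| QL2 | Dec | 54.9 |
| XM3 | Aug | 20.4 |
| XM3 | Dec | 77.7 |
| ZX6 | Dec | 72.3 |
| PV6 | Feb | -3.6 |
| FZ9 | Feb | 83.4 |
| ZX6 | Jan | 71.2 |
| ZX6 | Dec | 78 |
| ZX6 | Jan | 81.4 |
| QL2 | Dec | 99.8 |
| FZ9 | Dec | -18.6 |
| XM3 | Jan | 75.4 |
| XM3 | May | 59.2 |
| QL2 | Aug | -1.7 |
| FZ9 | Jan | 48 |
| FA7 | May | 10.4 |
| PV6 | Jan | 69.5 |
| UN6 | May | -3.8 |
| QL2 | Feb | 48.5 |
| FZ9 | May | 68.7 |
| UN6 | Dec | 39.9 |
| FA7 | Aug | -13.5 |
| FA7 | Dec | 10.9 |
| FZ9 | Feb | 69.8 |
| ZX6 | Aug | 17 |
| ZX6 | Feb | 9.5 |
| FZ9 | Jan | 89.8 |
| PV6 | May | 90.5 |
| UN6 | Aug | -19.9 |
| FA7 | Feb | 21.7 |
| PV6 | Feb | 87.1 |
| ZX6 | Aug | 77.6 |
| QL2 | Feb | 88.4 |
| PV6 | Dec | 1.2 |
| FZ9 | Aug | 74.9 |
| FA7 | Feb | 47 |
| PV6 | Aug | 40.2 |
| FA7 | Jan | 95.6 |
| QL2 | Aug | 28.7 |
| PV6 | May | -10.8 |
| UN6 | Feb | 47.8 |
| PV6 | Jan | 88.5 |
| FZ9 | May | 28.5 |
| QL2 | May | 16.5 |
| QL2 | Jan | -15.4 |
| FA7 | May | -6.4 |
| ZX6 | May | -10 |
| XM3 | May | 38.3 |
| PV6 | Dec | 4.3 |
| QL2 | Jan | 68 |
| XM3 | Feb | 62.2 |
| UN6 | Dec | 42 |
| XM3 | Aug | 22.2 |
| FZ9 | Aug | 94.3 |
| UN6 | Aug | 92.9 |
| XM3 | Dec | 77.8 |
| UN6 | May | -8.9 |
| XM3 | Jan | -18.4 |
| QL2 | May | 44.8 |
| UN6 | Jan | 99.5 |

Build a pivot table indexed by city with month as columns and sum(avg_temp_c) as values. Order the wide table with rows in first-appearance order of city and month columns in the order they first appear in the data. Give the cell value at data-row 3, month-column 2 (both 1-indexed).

31.6

With rows in first-appearance order of city, row 3 is city=ZX6. month columns in first-appearance order: Feb, May, Dec, Aug, Jan; column 2 is May.
Long rows with city=ZX6, month=May: 41.6 + -10 = 31.6.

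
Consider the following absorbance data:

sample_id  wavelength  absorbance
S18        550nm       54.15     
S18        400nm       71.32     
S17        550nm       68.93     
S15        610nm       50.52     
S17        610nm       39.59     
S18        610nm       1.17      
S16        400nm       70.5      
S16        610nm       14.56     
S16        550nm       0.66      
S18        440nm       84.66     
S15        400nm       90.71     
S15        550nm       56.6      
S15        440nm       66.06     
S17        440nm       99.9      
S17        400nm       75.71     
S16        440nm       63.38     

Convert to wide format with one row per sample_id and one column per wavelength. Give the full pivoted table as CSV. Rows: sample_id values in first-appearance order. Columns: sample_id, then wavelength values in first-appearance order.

Columns: sample_id plus the 4 distinct wavelength values (550nm, 400nm, 610nm, 440nm).
For example, row S18 column 550nm takes absorbance=54.15 from the long row (S18, 550nm).

sample_id,550nm,400nm,610nm,440nm
S18,54.15,71.32,1.17,84.66
S17,68.93,75.71,39.59,99.9
S15,56.6,90.71,50.52,66.06
S16,0.66,70.5,14.56,63.38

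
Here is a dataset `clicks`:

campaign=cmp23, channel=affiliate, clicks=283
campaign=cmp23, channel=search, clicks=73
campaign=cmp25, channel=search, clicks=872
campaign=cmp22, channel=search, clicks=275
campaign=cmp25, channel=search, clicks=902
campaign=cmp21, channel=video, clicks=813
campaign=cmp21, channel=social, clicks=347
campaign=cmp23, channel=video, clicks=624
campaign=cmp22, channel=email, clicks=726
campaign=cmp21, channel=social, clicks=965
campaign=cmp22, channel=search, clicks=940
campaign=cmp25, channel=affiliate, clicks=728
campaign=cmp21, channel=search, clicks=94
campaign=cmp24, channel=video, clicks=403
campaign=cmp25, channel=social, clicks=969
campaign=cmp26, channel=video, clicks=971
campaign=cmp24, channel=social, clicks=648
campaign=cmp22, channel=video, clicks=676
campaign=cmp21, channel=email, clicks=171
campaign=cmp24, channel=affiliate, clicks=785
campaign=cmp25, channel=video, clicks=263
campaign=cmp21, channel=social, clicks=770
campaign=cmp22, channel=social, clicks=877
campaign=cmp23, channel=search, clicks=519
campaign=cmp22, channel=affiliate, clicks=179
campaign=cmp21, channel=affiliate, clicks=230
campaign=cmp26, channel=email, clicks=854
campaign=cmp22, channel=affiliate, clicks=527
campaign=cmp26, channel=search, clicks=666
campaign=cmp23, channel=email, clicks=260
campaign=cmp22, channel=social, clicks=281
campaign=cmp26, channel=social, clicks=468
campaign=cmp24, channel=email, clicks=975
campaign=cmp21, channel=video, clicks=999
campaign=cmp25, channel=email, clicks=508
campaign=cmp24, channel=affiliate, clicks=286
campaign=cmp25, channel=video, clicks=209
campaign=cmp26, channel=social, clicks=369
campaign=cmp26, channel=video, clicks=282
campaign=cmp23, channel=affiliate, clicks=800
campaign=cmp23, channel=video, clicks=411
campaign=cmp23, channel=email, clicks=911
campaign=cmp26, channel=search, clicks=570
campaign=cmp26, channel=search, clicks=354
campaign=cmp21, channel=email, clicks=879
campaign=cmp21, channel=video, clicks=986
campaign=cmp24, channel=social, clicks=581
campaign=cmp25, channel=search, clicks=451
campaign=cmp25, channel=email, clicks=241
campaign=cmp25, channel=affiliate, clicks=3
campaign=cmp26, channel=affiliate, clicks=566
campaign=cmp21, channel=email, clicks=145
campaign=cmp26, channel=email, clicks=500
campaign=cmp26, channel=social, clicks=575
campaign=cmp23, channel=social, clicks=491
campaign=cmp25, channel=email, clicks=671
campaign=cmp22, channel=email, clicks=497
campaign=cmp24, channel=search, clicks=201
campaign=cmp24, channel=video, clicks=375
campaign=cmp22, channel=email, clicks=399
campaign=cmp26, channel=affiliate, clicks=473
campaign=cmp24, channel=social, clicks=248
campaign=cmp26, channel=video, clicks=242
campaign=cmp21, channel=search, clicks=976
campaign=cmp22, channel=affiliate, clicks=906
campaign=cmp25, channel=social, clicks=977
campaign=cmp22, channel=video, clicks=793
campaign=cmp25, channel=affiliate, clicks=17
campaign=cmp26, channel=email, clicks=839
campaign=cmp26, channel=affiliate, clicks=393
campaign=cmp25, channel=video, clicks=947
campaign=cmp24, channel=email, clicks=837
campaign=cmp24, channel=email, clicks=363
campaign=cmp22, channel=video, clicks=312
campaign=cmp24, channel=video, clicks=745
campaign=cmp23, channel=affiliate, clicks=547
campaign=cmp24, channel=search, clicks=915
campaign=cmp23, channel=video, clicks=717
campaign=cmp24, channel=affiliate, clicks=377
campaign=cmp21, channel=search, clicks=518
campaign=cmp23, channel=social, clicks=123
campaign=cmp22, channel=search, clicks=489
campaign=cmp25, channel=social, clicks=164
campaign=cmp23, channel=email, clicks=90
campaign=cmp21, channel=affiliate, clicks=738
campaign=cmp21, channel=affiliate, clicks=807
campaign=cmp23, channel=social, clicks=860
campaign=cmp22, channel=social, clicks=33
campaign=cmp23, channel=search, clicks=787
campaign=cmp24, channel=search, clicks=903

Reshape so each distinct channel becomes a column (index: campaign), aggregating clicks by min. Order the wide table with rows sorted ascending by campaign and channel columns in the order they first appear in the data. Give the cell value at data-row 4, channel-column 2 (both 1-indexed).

With rows sorted ascending by campaign, row 4 is campaign=cmp24. channel columns in first-appearance order: affiliate, search, video, social, email; column 2 is search.
Long rows with campaign=cmp24, channel=search: min(201, 915, 903) = 201.

201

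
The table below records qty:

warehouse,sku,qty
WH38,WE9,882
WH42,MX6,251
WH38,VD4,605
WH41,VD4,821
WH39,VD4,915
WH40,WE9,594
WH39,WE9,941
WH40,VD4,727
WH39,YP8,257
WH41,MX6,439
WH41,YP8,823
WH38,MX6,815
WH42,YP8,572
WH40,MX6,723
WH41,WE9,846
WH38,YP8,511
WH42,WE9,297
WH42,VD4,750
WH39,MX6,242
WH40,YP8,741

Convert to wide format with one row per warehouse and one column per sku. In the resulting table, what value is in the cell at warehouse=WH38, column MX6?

815

Wide layout: rows indexed by warehouse, columns are the 4 distinct sku values (WE9, MX6, VD4, YP8).
Cell (warehouse=WH38, sku=MX6) draws from the long row where warehouse=WH38 and sku=MX6, which has qty=815.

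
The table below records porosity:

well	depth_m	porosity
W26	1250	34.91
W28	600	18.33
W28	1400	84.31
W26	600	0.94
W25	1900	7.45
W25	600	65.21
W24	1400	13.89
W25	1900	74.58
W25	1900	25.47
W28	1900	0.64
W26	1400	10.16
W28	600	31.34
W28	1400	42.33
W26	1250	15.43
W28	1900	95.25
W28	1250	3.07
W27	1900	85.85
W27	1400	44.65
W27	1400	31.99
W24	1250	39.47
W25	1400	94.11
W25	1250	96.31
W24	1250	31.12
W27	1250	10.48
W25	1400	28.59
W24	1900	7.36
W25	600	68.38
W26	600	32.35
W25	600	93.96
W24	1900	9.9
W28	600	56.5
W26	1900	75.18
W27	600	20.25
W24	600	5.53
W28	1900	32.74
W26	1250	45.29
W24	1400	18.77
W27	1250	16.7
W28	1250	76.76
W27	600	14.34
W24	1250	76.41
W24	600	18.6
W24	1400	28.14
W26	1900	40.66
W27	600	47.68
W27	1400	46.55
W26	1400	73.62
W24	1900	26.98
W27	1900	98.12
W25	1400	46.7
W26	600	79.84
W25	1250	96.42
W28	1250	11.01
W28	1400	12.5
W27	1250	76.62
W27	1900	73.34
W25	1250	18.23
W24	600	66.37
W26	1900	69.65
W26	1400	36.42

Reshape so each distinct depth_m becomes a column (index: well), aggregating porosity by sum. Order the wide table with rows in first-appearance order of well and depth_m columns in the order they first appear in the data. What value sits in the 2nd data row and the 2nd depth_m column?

With rows in first-appearance order of well, row 2 is well=W28. depth_m columns in first-appearance order: 1250, 600, 1400, 1900; column 2 is 600.
Long rows with well=W28, depth_m=600: 18.33 + 31.34 + 56.5 = 106.17.

106.17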